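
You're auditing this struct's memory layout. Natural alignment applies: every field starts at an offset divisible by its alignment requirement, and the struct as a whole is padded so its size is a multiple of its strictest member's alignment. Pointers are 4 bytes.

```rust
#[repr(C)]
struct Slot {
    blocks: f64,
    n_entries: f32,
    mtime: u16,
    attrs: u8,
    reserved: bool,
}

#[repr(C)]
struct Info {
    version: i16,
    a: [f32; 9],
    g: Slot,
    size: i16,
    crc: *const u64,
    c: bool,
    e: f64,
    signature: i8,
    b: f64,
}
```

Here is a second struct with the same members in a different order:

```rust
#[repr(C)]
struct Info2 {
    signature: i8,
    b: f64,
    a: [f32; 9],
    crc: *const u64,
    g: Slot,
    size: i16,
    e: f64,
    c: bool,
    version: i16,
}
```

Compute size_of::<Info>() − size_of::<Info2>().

Slot: blocks at 0 (size 8, align 8) → ends 8; n_entries at 8 (size 4, align 4) → ends 12; mtime at 12 (size 2, align 2) → ends 14; attrs at 14 (size 1, align 1) → ends 15; reserved at 15 (size 1, align 1) → ends 16; total 16 bytes, alignment 8
version at 0 (size 2, align 2) → ends 2
pad 2 to align 4 for a
a at 4 (size 36, align 4) → ends 40
g at 40 (size 16, align 8) → ends 56
size at 56 (size 2, align 2) → ends 58
pad 2 to align 4 for crc
crc at 60 (size 4, align 4) → ends 64
c at 64 (size 1, align 1) → ends 65
pad 7 to align 8 for e
e at 72 (size 8, align 8) → ends 80
signature at 80 (size 1, align 1) → ends 81
pad 7 to align 8 for b
b at 88 (size 8, align 8) → ends 96
total 96 bytes, alignment 8
— Info2 —
signature at 0 (size 1, align 1) → ends 1
pad 7 to align 8 for b
b at 8 (size 8, align 8) → ends 16
a at 16 (size 36, align 4) → ends 52
crc at 52 (size 4, align 4) → ends 56
g at 56 (size 16, align 8) → ends 72
size at 72 (size 2, align 2) → ends 74
pad 6 to align 8 for e
e at 80 (size 8, align 8) → ends 88
c at 88 (size 1, align 1) → ends 89
pad 1 to align 2 for version
version at 90 (size 2, align 2) → ends 92
tail pad 4 to reach multiple of 8
total 96 bytes, alignment 8
96 − 96 = 0

0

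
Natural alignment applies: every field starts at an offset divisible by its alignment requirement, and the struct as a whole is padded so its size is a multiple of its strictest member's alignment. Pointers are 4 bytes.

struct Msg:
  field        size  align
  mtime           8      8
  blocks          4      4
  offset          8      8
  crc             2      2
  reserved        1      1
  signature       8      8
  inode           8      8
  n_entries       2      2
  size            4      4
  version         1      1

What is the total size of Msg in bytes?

mtime at 0 (size 8, align 8) → ends 8
blocks at 8 (size 4, align 4) → ends 12
pad 4 to align 8 for offset
offset at 16 (size 8, align 8) → ends 24
crc at 24 (size 2, align 2) → ends 26
reserved at 26 (size 1, align 1) → ends 27
pad 5 to align 8 for signature
signature at 32 (size 8, align 8) → ends 40
inode at 40 (size 8, align 8) → ends 48
n_entries at 48 (size 2, align 2) → ends 50
pad 2 to align 4 for size
size at 52 (size 4, align 4) → ends 56
version at 56 (size 1, align 1) → ends 57
tail pad 7 to reach multiple of 8
total 64 bytes, alignment 8

64 bytes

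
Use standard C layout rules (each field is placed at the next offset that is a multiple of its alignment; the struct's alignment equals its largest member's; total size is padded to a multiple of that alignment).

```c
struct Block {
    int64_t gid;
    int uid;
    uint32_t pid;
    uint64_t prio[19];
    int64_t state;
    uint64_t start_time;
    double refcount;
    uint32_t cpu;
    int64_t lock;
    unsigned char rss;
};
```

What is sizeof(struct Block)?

gid at 0 (size 8, align 8) → ends 8
uid at 8 (size 4, align 4) → ends 12
pid at 12 (size 4, align 4) → ends 16
prio at 16 (size 152, align 8) → ends 168
state at 168 (size 8, align 8) → ends 176
start_time at 176 (size 8, align 8) → ends 184
refcount at 184 (size 8, align 8) → ends 192
cpu at 192 (size 4, align 4) → ends 196
pad 4 to align 8 for lock
lock at 200 (size 8, align 8) → ends 208
rss at 208 (size 1, align 1) → ends 209
tail pad 7 to reach multiple of 8
total 216 bytes, alignment 8

216 bytes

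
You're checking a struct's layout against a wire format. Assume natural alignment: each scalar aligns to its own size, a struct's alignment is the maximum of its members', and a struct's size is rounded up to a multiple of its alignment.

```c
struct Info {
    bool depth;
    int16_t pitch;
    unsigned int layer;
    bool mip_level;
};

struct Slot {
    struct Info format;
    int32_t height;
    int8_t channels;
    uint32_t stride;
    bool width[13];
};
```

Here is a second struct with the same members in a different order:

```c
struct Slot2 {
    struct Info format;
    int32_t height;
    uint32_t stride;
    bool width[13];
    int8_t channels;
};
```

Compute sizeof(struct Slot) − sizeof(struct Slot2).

4

Info: depth at 0 (size 1, align 1) → ends 1; pad 1 to align 2 for pitch; pitch at 2 (size 2, align 2) → ends 4; layer at 4 (size 4, align 4) → ends 8; mip_level at 8 (size 1, align 1) → ends 9; tail pad 3 to reach multiple of 4; total 12 bytes, alignment 4
format at 0 (size 12, align 4) → ends 12
height at 12 (size 4, align 4) → ends 16
channels at 16 (size 1, align 1) → ends 17
pad 3 to align 4 for stride
stride at 20 (size 4, align 4) → ends 24
width at 24 (size 13, align 1) → ends 37
tail pad 3 to reach multiple of 4
total 40 bytes, alignment 4
— Slot2 —
format at 0 (size 12, align 4) → ends 12
height at 12 (size 4, align 4) → ends 16
stride at 16 (size 4, align 4) → ends 20
width at 20 (size 13, align 1) → ends 33
channels at 33 (size 1, align 1) → ends 34
tail pad 2 to reach multiple of 4
total 36 bytes, alignment 4
40 − 36 = 4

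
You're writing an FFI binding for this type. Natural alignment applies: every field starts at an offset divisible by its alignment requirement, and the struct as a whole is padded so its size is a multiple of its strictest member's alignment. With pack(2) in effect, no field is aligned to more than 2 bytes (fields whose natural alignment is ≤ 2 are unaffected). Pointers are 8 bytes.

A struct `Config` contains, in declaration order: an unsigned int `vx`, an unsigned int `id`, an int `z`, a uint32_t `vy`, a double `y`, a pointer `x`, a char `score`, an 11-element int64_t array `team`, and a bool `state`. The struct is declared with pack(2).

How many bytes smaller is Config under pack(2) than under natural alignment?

natural layout:
  0..4  vx  (4B, 4-aligned)
  4..8  id  (4B, 4-aligned)
  8..12  z  (4B, 4-aligned)
  12..16  vy  (4B, 4-aligned)
  16..24  y  (8B, 8-aligned)
  24..32  x  (8B, 8-aligned)
  32..33  score  (1B, 1-aligned)
  33..40  -- padding (7B)
  40..128  team  (88B, 8-aligned)
  128..129  state  (1B, 1-aligned)
  129..136  -- tail padding (7B)
  sizeof = 136, alignof = 8
packed(2) layout:
  0..4  vx  (4B, 2-aligned)
  4..8  id  (4B, 2-aligned)
  8..12  z  (4B, 2-aligned)
  12..16  vy  (4B, 2-aligned)
  16..24  y  (8B, 2-aligned)
  24..32  x  (8B, 2-aligned)
  32..33  score  (1B, 1-aligned)
  33..34  -- padding (1B)
  34..122  team  (88B, 2-aligned)
  122..123  state  (1B, 1-aligned)
  123..124  -- tail padding (1B)
  sizeof = 124, alignof = 2
136 − 124 = 12

12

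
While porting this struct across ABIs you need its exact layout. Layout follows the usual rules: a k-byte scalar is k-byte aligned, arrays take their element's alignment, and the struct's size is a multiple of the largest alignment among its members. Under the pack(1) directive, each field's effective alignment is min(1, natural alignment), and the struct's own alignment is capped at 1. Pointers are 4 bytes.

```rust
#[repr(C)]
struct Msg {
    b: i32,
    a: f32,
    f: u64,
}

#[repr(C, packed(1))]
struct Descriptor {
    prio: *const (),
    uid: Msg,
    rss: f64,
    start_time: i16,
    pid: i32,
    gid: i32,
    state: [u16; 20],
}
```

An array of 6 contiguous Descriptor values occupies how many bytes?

Msg: @0: b [4B, align 4] → 4; @4: a [4B, align 4] → 8; @8: f [8B, align 8] → 16; size 16, align 8
@0: prio [4B, align 1] → 4
@4: uid [16B, align 1] → 20
@20: rss [8B, align 1] → 28
@28: start_time [2B, align 1] → 30
@30: pid [4B, align 1] → 34
@34: gid [4B, align 1] → 38
@38: state [40B, align 1] → 78
size 78, align 1
array of 6: 6 × 78 = 468

468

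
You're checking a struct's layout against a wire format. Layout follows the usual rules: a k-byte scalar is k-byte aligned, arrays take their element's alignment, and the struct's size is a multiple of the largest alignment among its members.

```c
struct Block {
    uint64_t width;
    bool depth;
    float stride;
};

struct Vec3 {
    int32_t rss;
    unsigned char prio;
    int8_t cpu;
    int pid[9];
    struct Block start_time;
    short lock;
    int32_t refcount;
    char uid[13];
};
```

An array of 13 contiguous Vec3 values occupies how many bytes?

1144

Block: @0: width [8B, align 8] → 8; @8: depth [1B, align 1] → 9; +3 pad (align 4); @12: stride [4B, align 4] → 16; size 16, align 8
@0: rss [4B, align 4] → 4
@4: prio [1B, align 1] → 5
@5: cpu [1B, align 1] → 6
+2 pad (align 4)
@8: pid [36B, align 4] → 44
+4 pad (align 8)
@48: start_time [16B, align 8] → 64
@64: lock [2B, align 2] → 66
+2 pad (align 4)
@68: refcount [4B, align 4] → 72
@72: uid [13B, align 1] → 85
+3 tail pad (align 8)
size 88, align 8
array of 13: 13 × 88 = 1144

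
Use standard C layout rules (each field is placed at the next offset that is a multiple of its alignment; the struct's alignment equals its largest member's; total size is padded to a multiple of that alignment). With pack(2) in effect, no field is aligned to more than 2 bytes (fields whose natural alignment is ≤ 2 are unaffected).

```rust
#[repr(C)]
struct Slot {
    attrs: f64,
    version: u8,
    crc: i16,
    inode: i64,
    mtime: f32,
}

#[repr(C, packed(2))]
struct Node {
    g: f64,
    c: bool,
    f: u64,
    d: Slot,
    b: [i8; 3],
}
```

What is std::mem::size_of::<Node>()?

54

Slot: @0: attrs [8B, align 8] → 8; @8: version [1B, align 1] → 9; +1 pad (align 2); @10: crc [2B, align 2] → 12; +4 pad (align 8); @16: inode [8B, align 8] → 24; @24: mtime [4B, align 4] → 28; +4 tail pad (align 8); size 32, align 8
@0: g [8B, align 2] → 8
@8: c [1B, align 1] → 9
+1 pad (align 2)
@10: f [8B, align 2] → 18
@18: d [32B, align 2] → 50
@50: b [3B, align 1] → 53
+1 tail pad (align 2)
size 54, align 2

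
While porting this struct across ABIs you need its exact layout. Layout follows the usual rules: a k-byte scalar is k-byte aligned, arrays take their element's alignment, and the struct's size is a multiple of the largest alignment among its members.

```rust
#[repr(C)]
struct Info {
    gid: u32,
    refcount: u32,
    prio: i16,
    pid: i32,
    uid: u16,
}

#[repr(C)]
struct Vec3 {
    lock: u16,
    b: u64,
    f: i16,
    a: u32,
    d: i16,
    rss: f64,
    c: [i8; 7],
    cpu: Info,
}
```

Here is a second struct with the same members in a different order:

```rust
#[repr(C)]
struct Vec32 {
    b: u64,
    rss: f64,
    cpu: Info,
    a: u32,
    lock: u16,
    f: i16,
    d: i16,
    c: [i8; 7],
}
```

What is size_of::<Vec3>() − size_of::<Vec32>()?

Info: gid at 0 (size 4, align 4) → ends 4; refcount at 4 (size 4, align 4) → ends 8; prio at 8 (size 2, align 2) → ends 10; pad 2 to align 4 for pid; pid at 12 (size 4, align 4) → ends 16; uid at 16 (size 2, align 2) → ends 18; tail pad 2 to reach multiple of 4; total 20 bytes, alignment 4
lock at 0 (size 2, align 2) → ends 2
pad 6 to align 8 for b
b at 8 (size 8, align 8) → ends 16
f at 16 (size 2, align 2) → ends 18
pad 2 to align 4 for a
a at 20 (size 4, align 4) → ends 24
d at 24 (size 2, align 2) → ends 26
pad 6 to align 8 for rss
rss at 32 (size 8, align 8) → ends 40
c at 40 (size 7, align 1) → ends 47
pad 1 to align 4 for cpu
cpu at 48 (size 20, align 4) → ends 68
tail pad 4 to reach multiple of 8
total 72 bytes, alignment 8
— Vec32 —
b at 0 (size 8, align 8) → ends 8
rss at 8 (size 8, align 8) → ends 16
cpu at 16 (size 20, align 4) → ends 36
a at 36 (size 4, align 4) → ends 40
lock at 40 (size 2, align 2) → ends 42
f at 42 (size 2, align 2) → ends 44
d at 44 (size 2, align 2) → ends 46
c at 46 (size 7, align 1) → ends 53
tail pad 3 to reach multiple of 8
total 56 bytes, alignment 8
72 − 56 = 16

16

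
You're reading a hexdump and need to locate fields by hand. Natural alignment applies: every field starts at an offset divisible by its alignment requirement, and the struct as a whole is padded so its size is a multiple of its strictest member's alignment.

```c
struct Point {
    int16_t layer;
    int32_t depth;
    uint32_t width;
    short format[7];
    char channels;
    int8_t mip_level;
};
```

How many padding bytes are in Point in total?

2

@0: layer [2B, align 2] → 2
+2 pad (align 4)
@4: depth [4B, align 4] → 8
@8: width [4B, align 4] → 12
@12: format [14B, align 2] → 26
@26: channels [1B, align 1] → 27
@27: mip_level [1B, align 1] → 28
size 28, align 4
data bytes 26, size 28 → padding 2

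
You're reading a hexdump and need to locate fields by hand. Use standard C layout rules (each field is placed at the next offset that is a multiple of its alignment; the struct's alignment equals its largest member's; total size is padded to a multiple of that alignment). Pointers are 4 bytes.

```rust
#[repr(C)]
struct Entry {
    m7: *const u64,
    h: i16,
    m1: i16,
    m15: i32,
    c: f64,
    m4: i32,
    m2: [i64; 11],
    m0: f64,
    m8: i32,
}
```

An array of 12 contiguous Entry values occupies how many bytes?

1632

@0: m7 [4B, align 4] → 4
@4: h [2B, align 2] → 6
@6: m1 [2B, align 2] → 8
@8: m15 [4B, align 4] → 12
+4 pad (align 8)
@16: c [8B, align 8] → 24
@24: m4 [4B, align 4] → 28
+4 pad (align 8)
@32: m2 [88B, align 8] → 120
@120: m0 [8B, align 8] → 128
@128: m8 [4B, align 4] → 132
+4 tail pad (align 8)
size 136, align 8
array of 12: 12 × 136 = 1632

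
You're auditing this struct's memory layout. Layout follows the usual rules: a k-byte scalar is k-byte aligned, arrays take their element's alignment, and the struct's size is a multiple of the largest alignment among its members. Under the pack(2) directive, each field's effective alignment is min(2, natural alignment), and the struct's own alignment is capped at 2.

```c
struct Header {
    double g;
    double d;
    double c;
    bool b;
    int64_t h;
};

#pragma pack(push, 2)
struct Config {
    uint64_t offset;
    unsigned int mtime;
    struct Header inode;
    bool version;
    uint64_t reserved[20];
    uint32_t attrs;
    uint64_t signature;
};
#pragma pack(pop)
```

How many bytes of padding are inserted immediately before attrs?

0

Header: g at 0 (size 8, align 8) → ends 8; d at 8 (size 8, align 8) → ends 16; c at 16 (size 8, align 8) → ends 24; b at 24 (size 1, align 1) → ends 25; pad 7 to align 8 for h; h at 32 (size 8, align 8) → ends 40; total 40 bytes, alignment 8
offset at 0 (size 8, align 2) → ends 8
mtime at 8 (size 4, align 2) → ends 12
inode at 12 (size 40, align 2) → ends 52
version at 52 (size 1, align 1) → ends 53
pad 1 to align 2 for reserved
reserved at 54 (size 160, align 2) → ends 214
attrs at 214 (size 4, align 2) → ends 218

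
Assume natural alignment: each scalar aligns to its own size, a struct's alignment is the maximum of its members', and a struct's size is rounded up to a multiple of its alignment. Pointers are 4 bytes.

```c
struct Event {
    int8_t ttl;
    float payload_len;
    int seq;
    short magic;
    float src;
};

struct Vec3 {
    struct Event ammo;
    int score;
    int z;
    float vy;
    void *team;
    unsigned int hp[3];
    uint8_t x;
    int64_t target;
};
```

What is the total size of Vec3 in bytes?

64 bytes

Event: 0..1  ttl  (1B, 1-aligned); 1..4  -- padding (3B); 4..8  payload_len  (4B, 4-aligned); 8..12  seq  (4B, 4-aligned); 12..14  magic  (2B, 2-aligned); 14..16  -- padding (2B); 16..20  src  (4B, 4-aligned); sizeof = 20, alignof = 4
0..20  ammo  (20B, 4-aligned)
20..24  score  (4B, 4-aligned)
24..28  z  (4B, 4-aligned)
28..32  vy  (4B, 4-aligned)
32..36  team  (4B, 4-aligned)
36..48  hp  (12B, 4-aligned)
48..49  x  (1B, 1-aligned)
49..56  -- padding (7B)
56..64  target  (8B, 8-aligned)
sizeof = 64, alignof = 8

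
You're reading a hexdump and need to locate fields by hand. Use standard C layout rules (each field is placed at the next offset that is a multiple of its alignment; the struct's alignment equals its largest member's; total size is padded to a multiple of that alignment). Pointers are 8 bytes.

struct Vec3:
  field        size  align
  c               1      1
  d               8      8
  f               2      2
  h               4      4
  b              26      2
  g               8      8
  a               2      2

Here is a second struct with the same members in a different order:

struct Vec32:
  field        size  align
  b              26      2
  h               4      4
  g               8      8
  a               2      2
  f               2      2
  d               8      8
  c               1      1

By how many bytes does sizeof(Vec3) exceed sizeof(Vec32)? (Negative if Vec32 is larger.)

0..1  c  (1B, 1-aligned)
1..8  -- padding (7B)
8..16  d  (8B, 8-aligned)
16..18  f  (2B, 2-aligned)
18..20  -- padding (2B)
20..24  h  (4B, 4-aligned)
24..50  b  (26B, 2-aligned)
50..56  -- padding (6B)
56..64  g  (8B, 8-aligned)
64..66  a  (2B, 2-aligned)
66..72  -- tail padding (6B)
sizeof = 72, alignof = 8
— Vec32 —
0..26  b  (26B, 2-aligned)
26..28  -- padding (2B)
28..32  h  (4B, 4-aligned)
32..40  g  (8B, 8-aligned)
40..42  a  (2B, 2-aligned)
42..44  f  (2B, 2-aligned)
44..48  -- padding (4B)
48..56  d  (8B, 8-aligned)
56..57  c  (1B, 1-aligned)
57..64  -- tail padding (7B)
sizeof = 64, alignof = 8
72 − 64 = 8

8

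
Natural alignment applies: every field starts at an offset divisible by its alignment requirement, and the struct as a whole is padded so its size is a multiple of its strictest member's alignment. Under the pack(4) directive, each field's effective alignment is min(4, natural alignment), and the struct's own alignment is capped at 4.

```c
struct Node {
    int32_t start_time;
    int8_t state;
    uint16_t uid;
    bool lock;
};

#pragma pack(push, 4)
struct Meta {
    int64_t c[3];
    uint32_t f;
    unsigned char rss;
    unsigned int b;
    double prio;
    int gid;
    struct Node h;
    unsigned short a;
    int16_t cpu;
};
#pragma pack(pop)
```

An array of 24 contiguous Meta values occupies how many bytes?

1536

Node: start_time at 0 (size 4, align 4) → ends 4; state at 4 (size 1, align 1) → ends 5; pad 1 to align 2 for uid; uid at 6 (size 2, align 2) → ends 8; lock at 8 (size 1, align 1) → ends 9; tail pad 3 to reach multiple of 4; total 12 bytes, alignment 4
c at 0 (size 24, align 4) → ends 24
f at 24 (size 4, align 4) → ends 28
rss at 28 (size 1, align 1) → ends 29
pad 3 to align 4 for b
b at 32 (size 4, align 4) → ends 36
prio at 36 (size 8, align 4) → ends 44
gid at 44 (size 4, align 4) → ends 48
h at 48 (size 12, align 4) → ends 60
a at 60 (size 2, align 2) → ends 62
cpu at 62 (size 2, align 2) → ends 64
total 64 bytes, alignment 4
array of 24: 24 × 64 = 1536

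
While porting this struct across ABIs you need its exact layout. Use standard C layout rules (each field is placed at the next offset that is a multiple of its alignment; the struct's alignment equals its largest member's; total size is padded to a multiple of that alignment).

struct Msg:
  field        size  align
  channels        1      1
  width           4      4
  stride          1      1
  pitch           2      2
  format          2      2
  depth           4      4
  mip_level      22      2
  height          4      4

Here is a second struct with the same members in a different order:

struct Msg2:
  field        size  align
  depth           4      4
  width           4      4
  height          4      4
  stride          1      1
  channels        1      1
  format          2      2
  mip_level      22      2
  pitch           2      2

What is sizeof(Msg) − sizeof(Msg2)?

8

@0: channels [1B, align 1] → 1
+3 pad (align 4)
@4: width [4B, align 4] → 8
@8: stride [1B, align 1] → 9
+1 pad (align 2)
@10: pitch [2B, align 2] → 12
@12: format [2B, align 2] → 14
+2 pad (align 4)
@16: depth [4B, align 4] → 20
@20: mip_level [22B, align 2] → 42
+2 pad (align 4)
@44: height [4B, align 4] → 48
size 48, align 4
— Msg2 —
@0: depth [4B, align 4] → 4
@4: width [4B, align 4] → 8
@8: height [4B, align 4] → 12
@12: stride [1B, align 1] → 13
@13: channels [1B, align 1] → 14
@14: format [2B, align 2] → 16
@16: mip_level [22B, align 2] → 38
@38: pitch [2B, align 2] → 40
size 40, align 4
48 − 40 = 8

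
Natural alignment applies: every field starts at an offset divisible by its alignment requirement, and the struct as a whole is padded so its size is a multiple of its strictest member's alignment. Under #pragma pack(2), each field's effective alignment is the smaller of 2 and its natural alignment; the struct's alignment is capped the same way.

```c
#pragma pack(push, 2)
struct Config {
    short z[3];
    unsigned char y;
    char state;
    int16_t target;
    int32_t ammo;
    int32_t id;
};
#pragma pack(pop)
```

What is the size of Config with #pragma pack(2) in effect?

z at 0 (size 6, align 2) → ends 6
y at 6 (size 1, align 1) → ends 7
state at 7 (size 1, align 1) → ends 8
target at 8 (size 2, align 2) → ends 10
ammo at 10 (size 4, align 2) → ends 14
id at 14 (size 4, align 2) → ends 18
total 18 bytes, alignment 2

18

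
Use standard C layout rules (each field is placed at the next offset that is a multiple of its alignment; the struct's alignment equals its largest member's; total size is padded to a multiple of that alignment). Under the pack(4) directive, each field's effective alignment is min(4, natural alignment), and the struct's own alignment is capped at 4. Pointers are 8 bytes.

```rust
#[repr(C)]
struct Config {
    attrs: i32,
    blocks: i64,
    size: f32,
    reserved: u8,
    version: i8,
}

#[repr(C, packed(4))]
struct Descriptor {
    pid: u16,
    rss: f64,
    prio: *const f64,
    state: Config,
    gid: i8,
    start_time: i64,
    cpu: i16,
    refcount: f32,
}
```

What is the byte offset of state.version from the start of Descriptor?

41

Config: 0..4  attrs  (4B, 4-aligned); 4..8  -- padding (4B); 8..16  blocks  (8B, 8-aligned); 16..20  size  (4B, 4-aligned); 20..21  reserved  (1B, 1-aligned); 21..22  version  (1B, 1-aligned); 22..24  -- tail padding (2B); sizeof = 24, alignof = 8
0..2  pid  (2B, 2-aligned)
2..4  -- padding (2B)
4..12  rss  (8B, 4-aligned)
12..20  prio  (8B, 4-aligned)
20..44  state  (24B, 4-aligned)
within Config: version at 21
20 + 21 = 41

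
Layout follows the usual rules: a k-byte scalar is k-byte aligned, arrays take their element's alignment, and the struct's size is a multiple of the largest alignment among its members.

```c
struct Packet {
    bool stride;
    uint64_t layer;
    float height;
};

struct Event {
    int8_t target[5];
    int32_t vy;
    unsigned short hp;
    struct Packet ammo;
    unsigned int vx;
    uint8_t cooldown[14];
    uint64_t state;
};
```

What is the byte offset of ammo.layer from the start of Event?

Packet: @0: stride [1B, align 1] → 1; +7 pad (align 8); @8: layer [8B, align 8] → 16; @16: height [4B, align 4] → 20; +4 tail pad (align 8); size 24, align 8
@0: target [5B, align 1] → 5
+3 pad (align 4)
@8: vy [4B, align 4] → 12
@12: hp [2B, align 2] → 14
+2 pad (align 8)
@16: ammo [24B, align 8] → 40
within Packet: layer at 8
16 + 8 = 24

24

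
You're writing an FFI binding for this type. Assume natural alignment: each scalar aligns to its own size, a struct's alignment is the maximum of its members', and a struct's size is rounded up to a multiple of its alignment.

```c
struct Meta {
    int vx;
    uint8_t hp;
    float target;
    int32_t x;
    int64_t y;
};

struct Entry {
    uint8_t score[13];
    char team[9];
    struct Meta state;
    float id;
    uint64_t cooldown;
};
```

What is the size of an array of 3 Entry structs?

192

Meta: 0..4  vx  (4B, 4-aligned); 4..5  hp  (1B, 1-aligned); 5..8  -- padding (3B); 8..12  target  (4B, 4-aligned); 12..16  x  (4B, 4-aligned); 16..24  y  (8B, 8-aligned); sizeof = 24, alignof = 8
0..13  score  (13B, 1-aligned)
13..22  team  (9B, 1-aligned)
22..24  -- padding (2B)
24..48  state  (24B, 8-aligned)
48..52  id  (4B, 4-aligned)
52..56  -- padding (4B)
56..64  cooldown  (8B, 8-aligned)
sizeof = 64, alignof = 8
array of 3: 3 × 64 = 192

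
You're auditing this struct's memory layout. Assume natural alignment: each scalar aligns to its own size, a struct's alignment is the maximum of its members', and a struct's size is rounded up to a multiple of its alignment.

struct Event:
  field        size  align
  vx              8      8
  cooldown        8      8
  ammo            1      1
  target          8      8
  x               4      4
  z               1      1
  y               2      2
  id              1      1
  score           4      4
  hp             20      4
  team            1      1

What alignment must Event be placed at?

8

member alignments: vx=8, cooldown=8, ammo=1, target=8, x=4, z=1, y=2, id=1, score=4, hp=4, team=1
max = 8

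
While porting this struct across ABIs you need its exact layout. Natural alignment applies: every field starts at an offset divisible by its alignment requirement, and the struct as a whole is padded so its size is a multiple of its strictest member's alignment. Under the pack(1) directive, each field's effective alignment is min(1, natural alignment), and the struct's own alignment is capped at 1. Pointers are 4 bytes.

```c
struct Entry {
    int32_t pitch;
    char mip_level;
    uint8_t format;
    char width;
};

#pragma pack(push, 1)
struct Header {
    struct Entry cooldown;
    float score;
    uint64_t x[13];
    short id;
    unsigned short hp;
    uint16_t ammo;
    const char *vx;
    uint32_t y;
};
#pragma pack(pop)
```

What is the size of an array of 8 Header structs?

1040

Entry: pitch at 0 (size 4, align 4) → ends 4; mip_level at 4 (size 1, align 1) → ends 5; format at 5 (size 1, align 1) → ends 6; width at 6 (size 1, align 1) → ends 7; tail pad 1 to reach multiple of 4; total 8 bytes, alignment 4
cooldown at 0 (size 8, align 1) → ends 8
score at 8 (size 4, align 1) → ends 12
x at 12 (size 104, align 1) → ends 116
id at 116 (size 2, align 1) → ends 118
hp at 118 (size 2, align 1) → ends 120
ammo at 120 (size 2, align 1) → ends 122
vx at 122 (size 4, align 1) → ends 126
y at 126 (size 4, align 1) → ends 130
total 130 bytes, alignment 1
array of 8: 8 × 130 = 1040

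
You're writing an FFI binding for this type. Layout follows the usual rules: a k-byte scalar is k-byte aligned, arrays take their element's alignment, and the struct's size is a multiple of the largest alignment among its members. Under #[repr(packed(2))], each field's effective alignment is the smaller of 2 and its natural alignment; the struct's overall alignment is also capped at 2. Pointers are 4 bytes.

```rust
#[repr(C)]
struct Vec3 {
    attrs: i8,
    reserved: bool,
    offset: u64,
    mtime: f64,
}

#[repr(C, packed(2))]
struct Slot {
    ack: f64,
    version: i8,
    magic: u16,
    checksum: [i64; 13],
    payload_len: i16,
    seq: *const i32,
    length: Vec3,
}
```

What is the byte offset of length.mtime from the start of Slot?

138

Vec3: @0: attrs [1B, align 1] → 1; @1: reserved [1B, align 1] → 2; +6 pad (align 8); @8: offset [8B, align 8] → 16; @16: mtime [8B, align 8] → 24; size 24, align 8
@0: ack [8B, align 2] → 8
@8: version [1B, align 1] → 9
+1 pad (align 2)
@10: magic [2B, align 2] → 12
@12: checksum [104B, align 2] → 116
@116: payload_len [2B, align 2] → 118
@118: seq [4B, align 2] → 122
@122: length [24B, align 2] → 146
within Vec3: mtime at 16
122 + 16 = 138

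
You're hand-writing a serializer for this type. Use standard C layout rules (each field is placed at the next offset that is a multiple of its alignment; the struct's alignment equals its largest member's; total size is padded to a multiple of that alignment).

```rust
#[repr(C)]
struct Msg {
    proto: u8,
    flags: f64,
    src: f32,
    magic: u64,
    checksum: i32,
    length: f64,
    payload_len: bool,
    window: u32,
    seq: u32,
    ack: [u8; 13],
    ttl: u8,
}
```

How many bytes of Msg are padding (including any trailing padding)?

proto at 0 (size 1, align 1) → ends 1
pad 7 to align 8 for flags
flags at 8 (size 8, align 8) → ends 16
src at 16 (size 4, align 4) → ends 20
pad 4 to align 8 for magic
magic at 24 (size 8, align 8) → ends 32
checksum at 32 (size 4, align 4) → ends 36
pad 4 to align 8 for length
length at 40 (size 8, align 8) → ends 48
payload_len at 48 (size 1, align 1) → ends 49
pad 3 to align 4 for window
window at 52 (size 4, align 4) → ends 56
seq at 56 (size 4, align 4) → ends 60
ack at 60 (size 13, align 1) → ends 73
ttl at 73 (size 1, align 1) → ends 74
tail pad 6 to reach multiple of 8
total 80 bytes, alignment 8
data bytes 56, size 80 → padding 24

24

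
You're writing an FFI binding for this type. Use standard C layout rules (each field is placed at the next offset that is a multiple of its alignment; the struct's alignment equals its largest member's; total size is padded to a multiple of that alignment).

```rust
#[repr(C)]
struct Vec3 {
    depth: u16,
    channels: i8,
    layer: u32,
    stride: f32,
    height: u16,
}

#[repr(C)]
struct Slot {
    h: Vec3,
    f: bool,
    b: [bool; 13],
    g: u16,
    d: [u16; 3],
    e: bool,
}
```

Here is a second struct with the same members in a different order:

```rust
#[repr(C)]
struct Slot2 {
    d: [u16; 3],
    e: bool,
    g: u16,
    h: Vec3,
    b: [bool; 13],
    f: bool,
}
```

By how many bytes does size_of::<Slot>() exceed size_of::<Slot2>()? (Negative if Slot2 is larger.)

Vec3: depth at 0 (size 2, align 2) → ends 2; channels at 2 (size 1, align 1) → ends 3; pad 1 to align 4 for layer; layer at 4 (size 4, align 4) → ends 8; stride at 8 (size 4, align 4) → ends 12; height at 12 (size 2, align 2) → ends 14; tail pad 2 to reach multiple of 4; total 16 bytes, alignment 4
h at 0 (size 16, align 4) → ends 16
f at 16 (size 1, align 1) → ends 17
b at 17 (size 13, align 1) → ends 30
g at 30 (size 2, align 2) → ends 32
d at 32 (size 6, align 2) → ends 38
e at 38 (size 1, align 1) → ends 39
tail pad 1 to reach multiple of 4
total 40 bytes, alignment 4
— Slot2 —
d at 0 (size 6, align 2) → ends 6
e at 6 (size 1, align 1) → ends 7
pad 1 to align 2 for g
g at 8 (size 2, align 2) → ends 10
pad 2 to align 4 for h
h at 12 (size 16, align 4) → ends 28
b at 28 (size 13, align 1) → ends 41
f at 41 (size 1, align 1) → ends 42
tail pad 2 to reach multiple of 4
total 44 bytes, alignment 4
40 − 44 = -4

-4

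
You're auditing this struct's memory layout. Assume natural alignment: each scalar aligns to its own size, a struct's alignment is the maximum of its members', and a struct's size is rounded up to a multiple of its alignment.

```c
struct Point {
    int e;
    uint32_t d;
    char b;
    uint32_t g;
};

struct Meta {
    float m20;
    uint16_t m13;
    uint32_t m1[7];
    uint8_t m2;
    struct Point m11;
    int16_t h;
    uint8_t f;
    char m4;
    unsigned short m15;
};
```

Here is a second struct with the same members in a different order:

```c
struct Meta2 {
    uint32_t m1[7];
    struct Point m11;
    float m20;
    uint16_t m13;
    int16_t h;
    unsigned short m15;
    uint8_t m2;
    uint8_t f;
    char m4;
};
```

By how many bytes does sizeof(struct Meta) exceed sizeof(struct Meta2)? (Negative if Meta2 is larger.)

Point: 0..4  e  (4B, 4-aligned); 4..8  d  (4B, 4-aligned); 8..9  b  (1B, 1-aligned); 9..12  -- padding (3B); 12..16  g  (4B, 4-aligned); sizeof = 16, alignof = 4
0..4  m20  (4B, 4-aligned)
4..6  m13  (2B, 2-aligned)
6..8  -- padding (2B)
8..36  m1  (28B, 4-aligned)
36..37  m2  (1B, 1-aligned)
37..40  -- padding (3B)
40..56  m11  (16B, 4-aligned)
56..58  h  (2B, 2-aligned)
58..59  f  (1B, 1-aligned)
59..60  m4  (1B, 1-aligned)
60..62  m15  (2B, 2-aligned)
62..64  -- tail padding (2B)
sizeof = 64, alignof = 4
— Meta2 —
0..28  m1  (28B, 4-aligned)
28..44  m11  (16B, 4-aligned)
44..48  m20  (4B, 4-aligned)
48..50  m13  (2B, 2-aligned)
50..52  h  (2B, 2-aligned)
52..54  m15  (2B, 2-aligned)
54..55  m2  (1B, 1-aligned)
55..56  f  (1B, 1-aligned)
56..57  m4  (1B, 1-aligned)
57..60  -- tail padding (3B)
sizeof = 60, alignof = 4
64 − 60 = 4

4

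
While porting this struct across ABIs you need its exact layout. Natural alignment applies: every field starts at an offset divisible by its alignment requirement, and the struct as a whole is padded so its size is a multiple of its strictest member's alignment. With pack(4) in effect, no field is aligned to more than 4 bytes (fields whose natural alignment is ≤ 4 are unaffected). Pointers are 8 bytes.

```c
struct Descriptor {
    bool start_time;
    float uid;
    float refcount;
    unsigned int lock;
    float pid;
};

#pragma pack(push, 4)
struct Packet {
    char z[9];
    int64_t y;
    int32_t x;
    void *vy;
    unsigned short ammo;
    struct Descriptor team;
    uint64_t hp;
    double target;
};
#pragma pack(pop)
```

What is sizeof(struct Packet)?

72 bytes

Descriptor: 0..1  start_time  (1B, 1-aligned); 1..4  -- padding (3B); 4..8  uid  (4B, 4-aligned); 8..12  refcount  (4B, 4-aligned); 12..16  lock  (4B, 4-aligned); 16..20  pid  (4B, 4-aligned); sizeof = 20, alignof = 4
0..9  z  (9B, 1-aligned)
9..12  -- padding (3B)
12..20  y  (8B, 4-aligned)
20..24  x  (4B, 4-aligned)
24..32  vy  (8B, 4-aligned)
32..34  ammo  (2B, 2-aligned)
34..36  -- padding (2B)
36..56  team  (20B, 4-aligned)
56..64  hp  (8B, 4-aligned)
64..72  target  (8B, 4-aligned)
sizeof = 72, alignof = 4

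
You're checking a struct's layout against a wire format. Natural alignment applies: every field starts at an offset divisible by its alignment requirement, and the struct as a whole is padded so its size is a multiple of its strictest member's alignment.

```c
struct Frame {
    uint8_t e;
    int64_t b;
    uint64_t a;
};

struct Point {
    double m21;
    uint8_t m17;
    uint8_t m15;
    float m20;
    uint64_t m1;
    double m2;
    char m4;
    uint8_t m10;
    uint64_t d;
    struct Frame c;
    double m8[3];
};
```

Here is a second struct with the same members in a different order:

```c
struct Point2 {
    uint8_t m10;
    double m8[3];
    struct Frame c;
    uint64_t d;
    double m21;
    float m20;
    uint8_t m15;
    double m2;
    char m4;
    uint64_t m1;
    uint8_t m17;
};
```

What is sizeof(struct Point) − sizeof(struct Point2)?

Frame: 0..1  e  (1B, 1-aligned); 1..8  -- padding (7B); 8..16  b  (8B, 8-aligned); 16..24  a  (8B, 8-aligned); sizeof = 24, alignof = 8
0..8  m21  (8B, 8-aligned)
8..9  m17  (1B, 1-aligned)
9..10  m15  (1B, 1-aligned)
10..12  -- padding (2B)
12..16  m20  (4B, 4-aligned)
16..24  m1  (8B, 8-aligned)
24..32  m2  (8B, 8-aligned)
32..33  m4  (1B, 1-aligned)
33..34  m10  (1B, 1-aligned)
34..40  -- padding (6B)
40..48  d  (8B, 8-aligned)
48..72  c  (24B, 8-aligned)
72..96  m8  (24B, 8-aligned)
sizeof = 96, alignof = 8
— Point2 —
0..1  m10  (1B, 1-aligned)
1..8  -- padding (7B)
8..32  m8  (24B, 8-aligned)
32..56  c  (24B, 8-aligned)
56..64  d  (8B, 8-aligned)
64..72  m21  (8B, 8-aligned)
72..76  m20  (4B, 4-aligned)
76..77  m15  (1B, 1-aligned)
77..80  -- padding (3B)
80..88  m2  (8B, 8-aligned)
88..89  m4  (1B, 1-aligned)
89..96  -- padding (7B)
96..104  m1  (8B, 8-aligned)
104..105  m17  (1B, 1-aligned)
105..112  -- tail padding (7B)
sizeof = 112, alignof = 8
96 − 112 = -16

-16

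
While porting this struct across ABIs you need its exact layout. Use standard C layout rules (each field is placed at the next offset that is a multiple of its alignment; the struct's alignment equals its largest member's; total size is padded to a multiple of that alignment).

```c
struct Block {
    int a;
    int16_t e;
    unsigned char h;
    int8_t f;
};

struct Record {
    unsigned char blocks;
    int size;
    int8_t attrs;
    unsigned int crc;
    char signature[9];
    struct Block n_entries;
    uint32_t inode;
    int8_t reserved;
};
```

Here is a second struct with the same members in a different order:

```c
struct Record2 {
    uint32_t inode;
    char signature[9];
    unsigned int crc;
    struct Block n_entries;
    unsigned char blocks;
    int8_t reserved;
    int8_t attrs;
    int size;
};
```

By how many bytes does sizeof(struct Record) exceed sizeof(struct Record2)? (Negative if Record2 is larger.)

Block: a at 0 (size 4, align 4) → ends 4; e at 4 (size 2, align 2) → ends 6; h at 6 (size 1, align 1) → ends 7; f at 7 (size 1, align 1) → ends 8; total 8 bytes, alignment 4
blocks at 0 (size 1, align 1) → ends 1
pad 3 to align 4 for size
size at 4 (size 4, align 4) → ends 8
attrs at 8 (size 1, align 1) → ends 9
pad 3 to align 4 for crc
crc at 12 (size 4, align 4) → ends 16
signature at 16 (size 9, align 1) → ends 25
pad 3 to align 4 for n_entries
n_entries at 28 (size 8, align 4) → ends 36
inode at 36 (size 4, align 4) → ends 40
reserved at 40 (size 1, align 1) → ends 41
tail pad 3 to reach multiple of 4
total 44 bytes, alignment 4
— Record2 —
inode at 0 (size 4, align 4) → ends 4
signature at 4 (size 9, align 1) → ends 13
pad 3 to align 4 for crc
crc at 16 (size 4, align 4) → ends 20
n_entries at 20 (size 8, align 4) → ends 28
blocks at 28 (size 1, align 1) → ends 29
reserved at 29 (size 1, align 1) → ends 30
attrs at 30 (size 1, align 1) → ends 31
pad 1 to align 4 for size
size at 32 (size 4, align 4) → ends 36
total 36 bytes, alignment 4
44 − 36 = 8

8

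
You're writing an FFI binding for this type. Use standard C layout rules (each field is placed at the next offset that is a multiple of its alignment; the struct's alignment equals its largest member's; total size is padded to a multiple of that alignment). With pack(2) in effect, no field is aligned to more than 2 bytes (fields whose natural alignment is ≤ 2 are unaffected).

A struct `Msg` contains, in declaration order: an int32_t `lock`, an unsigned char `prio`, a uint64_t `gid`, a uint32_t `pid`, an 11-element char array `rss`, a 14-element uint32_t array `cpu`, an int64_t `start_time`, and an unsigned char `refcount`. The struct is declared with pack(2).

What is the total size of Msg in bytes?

96 bytes

@0: lock [4B, align 2] → 4
@4: prio [1B, align 1] → 5
+1 pad (align 2)
@6: gid [8B, align 2] → 14
@14: pid [4B, align 2] → 18
@18: rss [11B, align 1] → 29
+1 pad (align 2)
@30: cpu [56B, align 2] → 86
@86: start_time [8B, align 2] → 94
@94: refcount [1B, align 1] → 95
+1 tail pad (align 2)
size 96, align 2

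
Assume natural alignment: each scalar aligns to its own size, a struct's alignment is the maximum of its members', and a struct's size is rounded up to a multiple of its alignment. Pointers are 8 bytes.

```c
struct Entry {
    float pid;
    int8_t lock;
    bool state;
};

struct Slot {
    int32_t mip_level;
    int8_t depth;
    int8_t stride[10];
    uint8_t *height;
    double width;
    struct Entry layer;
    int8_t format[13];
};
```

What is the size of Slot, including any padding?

Entry: 0..4  pid  (4B, 4-aligned); 4..5  lock  (1B, 1-aligned); 5..6  state  (1B, 1-aligned); 6..8  -- tail padding (2B); sizeof = 8, alignof = 4
0..4  mip_level  (4B, 4-aligned)
4..5  depth  (1B, 1-aligned)
5..15  stride  (10B, 1-aligned)
15..16  -- padding (1B)
16..24  height  (8B, 8-aligned)
24..32  width  (8B, 8-aligned)
32..40  layer  (8B, 4-aligned)
40..53  format  (13B, 1-aligned)
53..56  -- tail padding (3B)
sizeof = 56, alignof = 8

56 bytes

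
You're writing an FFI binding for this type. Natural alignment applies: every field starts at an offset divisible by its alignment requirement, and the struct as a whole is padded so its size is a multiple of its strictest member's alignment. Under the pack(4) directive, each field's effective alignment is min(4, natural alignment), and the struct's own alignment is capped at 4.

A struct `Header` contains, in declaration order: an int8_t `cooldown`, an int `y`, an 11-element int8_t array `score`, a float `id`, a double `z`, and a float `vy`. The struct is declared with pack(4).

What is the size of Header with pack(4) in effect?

cooldown at 0 (size 1, align 1) → ends 1
pad 3 to align 4 for y
y at 4 (size 4, align 4) → ends 8
score at 8 (size 11, align 1) → ends 19
pad 1 to align 4 for id
id at 20 (size 4, align 4) → ends 24
z at 24 (size 8, align 4) → ends 32
vy at 32 (size 4, align 4) → ends 36
total 36 bytes, alignment 4

36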